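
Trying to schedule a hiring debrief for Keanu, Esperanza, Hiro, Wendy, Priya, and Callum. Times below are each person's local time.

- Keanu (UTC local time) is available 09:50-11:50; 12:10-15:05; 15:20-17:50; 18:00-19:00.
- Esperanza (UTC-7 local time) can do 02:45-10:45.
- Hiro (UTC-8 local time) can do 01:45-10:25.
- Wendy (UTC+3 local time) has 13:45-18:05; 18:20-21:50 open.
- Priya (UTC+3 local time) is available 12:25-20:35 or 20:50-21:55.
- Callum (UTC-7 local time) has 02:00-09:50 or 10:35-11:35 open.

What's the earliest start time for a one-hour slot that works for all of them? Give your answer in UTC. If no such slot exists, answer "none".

Keanu in UTC: 09:50-11:50, 12:10-15:05, 15:20-17:50, 18:00-19:00.
Esperanza in UTC: 09:45-17:45 (add 7h to convert from UTC-7).
Hiro in UTC: 09:45-18:25 (add 8h to convert from UTC-8).
Wendy in UTC: 10:45-15:05, 15:20-18:50 (subtract 3h to convert from UTC+3).
Priya in UTC: 09:25-17:35, 17:50-18:55 (subtract 3h to convert from UTC+3).
Callum in UTC: 09:00-16:50, 17:35-18:35 (add 7h to convert from UTC-7).
Keanu ∩ Esperanza: 09:50-11:50, 12:10-15:05, 15:20-17:45.
Keanu ∩ Esperanza ∩ Hiro: 09:50-11:50, 12:10-15:05, 15:20-17:45.
Keanu ∩ Esperanza ∩ Hiro ∩ Wendy: 10:45-11:50, 12:10-15:05, 15:20-17:45.
Keanu ∩ Esperanza ∩ Hiro ∩ Wendy ∩ Priya: 10:45-11:50, 12:10-15:05, 15:20-17:35.
Keanu ∩ Esperanza ∩ Hiro ∩ Wendy ∩ Priya ∩ Callum: 10:45-11:50, 12:10-15:05, 15:20-16:50.
The first common window of at least 60 minutes is 10:45-11:50, so the earliest start is 10:45.

10:45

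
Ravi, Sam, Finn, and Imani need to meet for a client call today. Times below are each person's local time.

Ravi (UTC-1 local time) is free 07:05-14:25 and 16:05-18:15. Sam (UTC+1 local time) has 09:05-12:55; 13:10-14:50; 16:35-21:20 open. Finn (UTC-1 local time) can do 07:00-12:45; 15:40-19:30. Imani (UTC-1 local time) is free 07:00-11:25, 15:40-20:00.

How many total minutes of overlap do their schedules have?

Ravi in UTC: 08:05-15:25, 17:05-19:15 (add 1h to convert from UTC-1).
Sam in UTC: 08:05-11:55, 12:10-13:50, 15:35-20:20 (subtract 1h to convert from UTC+1).
Finn in UTC: 08:00-13:45, 16:40-20:30 (add 1h to convert from UTC-1).
Imani in UTC: 08:00-12:25, 16:40-21:00 (add 1h to convert from UTC-1).
Ravi ∩ Sam: 08:05-11:55, 12:10-13:50, 17:05-19:15.
Ravi ∩ Sam ∩ Finn: 08:05-11:55, 12:10-13:45, 17:05-19:15.
Ravi ∩ Sam ∩ Finn ∩ Imani: 08:05-11:55, 12:10-12:25, 17:05-19:15.
Summing the common windows: 230 + 15 + 130 = 375 minutes.

375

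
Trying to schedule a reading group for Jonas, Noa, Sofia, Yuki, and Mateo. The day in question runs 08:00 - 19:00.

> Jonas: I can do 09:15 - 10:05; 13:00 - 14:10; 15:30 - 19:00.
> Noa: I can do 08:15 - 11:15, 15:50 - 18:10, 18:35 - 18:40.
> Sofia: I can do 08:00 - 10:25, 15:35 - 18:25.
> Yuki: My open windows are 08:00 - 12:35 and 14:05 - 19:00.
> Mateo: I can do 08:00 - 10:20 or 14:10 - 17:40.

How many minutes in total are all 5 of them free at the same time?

Jonas ∩ Noa: 09:15-10:05, 15:50-18:10, 18:35-18:40.
Jonas ∩ Noa ∩ Sofia: 09:15-10:05, 15:50-18:10.
Jonas ∩ Noa ∩ Sofia ∩ Yuki: 09:15-10:05, 15:50-18:10.
Jonas ∩ Noa ∩ Sofia ∩ Yuki ∩ Mateo: 09:15-10:05, 15:50-17:40.
So the common availability across everyone is 09:15-10:05, 15:50-17:40.
Summing the common windows: 50 + 110 = 160 minutes.

160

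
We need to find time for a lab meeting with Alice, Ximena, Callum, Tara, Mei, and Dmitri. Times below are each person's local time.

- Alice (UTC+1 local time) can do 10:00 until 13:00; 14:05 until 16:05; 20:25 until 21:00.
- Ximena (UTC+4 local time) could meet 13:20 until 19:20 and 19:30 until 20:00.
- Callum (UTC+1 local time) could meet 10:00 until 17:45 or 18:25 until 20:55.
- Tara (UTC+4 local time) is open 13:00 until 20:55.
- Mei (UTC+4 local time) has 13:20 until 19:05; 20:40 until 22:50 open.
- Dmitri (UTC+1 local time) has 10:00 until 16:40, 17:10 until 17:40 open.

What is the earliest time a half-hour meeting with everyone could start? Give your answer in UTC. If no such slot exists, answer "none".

09:20

Alice in UTC: 09:00-12:00, 13:05-15:05, 19:25-20:00 (subtract 1h to convert from UTC+1).
Ximena in UTC: 09:20-15:20, 15:30-16:00 (subtract 4h to convert from UTC+4).
Callum in UTC: 09:00-16:45, 17:25-19:55 (subtract 1h to convert from UTC+1).
Tara in UTC: 09:00-16:55 (subtract 4h to convert from UTC+4).
Mei in UTC: 09:20-15:05, 16:40-18:50 (subtract 4h to convert from UTC+4).
Dmitri in UTC: 09:00-15:40, 16:10-16:40 (subtract 1h to convert from UTC+1).
Alice ∩ Ximena: 09:20-12:00, 13:05-15:05.
Alice ∩ Ximena ∩ Callum: 09:20-12:00, 13:05-15:05.
Alice ∩ Ximena ∩ Callum ∩ Tara: 09:20-12:00, 13:05-15:05.
Alice ∩ Ximena ∩ Callum ∩ Tara ∩ Mei: 09:20-12:00, 13:05-15:05.
Alice ∩ Ximena ∩ Callum ∩ Tara ∩ Mei ∩ Dmitri: 09:20-12:00, 13:05-15:05.
The first common window of at least 30 minutes is 09:20-12:00, so the earliest start is 09:20.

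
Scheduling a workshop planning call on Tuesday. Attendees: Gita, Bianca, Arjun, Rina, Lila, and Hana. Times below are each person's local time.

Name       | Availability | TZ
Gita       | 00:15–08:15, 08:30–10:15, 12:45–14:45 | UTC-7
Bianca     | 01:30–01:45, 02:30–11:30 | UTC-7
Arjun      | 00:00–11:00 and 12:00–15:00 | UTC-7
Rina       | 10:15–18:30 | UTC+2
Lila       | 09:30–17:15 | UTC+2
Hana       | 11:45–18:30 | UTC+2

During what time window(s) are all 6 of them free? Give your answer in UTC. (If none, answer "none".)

Gita in UTC: 07:15-15:15, 15:30-17:15, 19:45-21:45 (add 7h to convert from UTC-7).
Bianca in UTC: 08:30-08:45, 09:30-18:30 (add 7h to convert from UTC-7).
Arjun in UTC: 07:00-18:00, 19:00-22:00 (add 7h to convert from UTC-7).
Rina in UTC: 08:15-16:30 (subtract 2h to convert from UTC+2).
Lila in UTC: 07:30-15:15 (subtract 2h to convert from UTC+2).
Hana in UTC: 09:45-16:30 (subtract 2h to convert from UTC+2).
Gita ∩ Bianca: 08:30-08:45, 09:30-15:15, 15:30-17:15.
Gita ∩ Bianca ∩ Arjun: 08:30-08:45, 09:30-15:15, 15:30-17:15.
Gita ∩ Bianca ∩ Arjun ∩ Rina: 08:30-08:45, 09:30-15:15, 15:30-16:30.
Gita ∩ Bianca ∩ Arjun ∩ Rina ∩ Lila: 08:30-08:45, 09:30-15:15.
Gita ∩ Bianca ∩ Arjun ∩ Rina ∩ Lila ∩ Hana: 09:45-15:15.

09:45-15:15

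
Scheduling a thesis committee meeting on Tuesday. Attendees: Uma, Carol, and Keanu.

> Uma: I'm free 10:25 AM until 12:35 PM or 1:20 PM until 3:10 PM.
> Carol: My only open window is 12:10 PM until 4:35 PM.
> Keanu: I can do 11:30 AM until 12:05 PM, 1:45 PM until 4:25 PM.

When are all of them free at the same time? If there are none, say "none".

Uma ∩ Carol: 12:10-12:35, 13:20-15:10.
Uma ∩ Carol ∩ Keanu: 13:45-15:10.

13:45-15:10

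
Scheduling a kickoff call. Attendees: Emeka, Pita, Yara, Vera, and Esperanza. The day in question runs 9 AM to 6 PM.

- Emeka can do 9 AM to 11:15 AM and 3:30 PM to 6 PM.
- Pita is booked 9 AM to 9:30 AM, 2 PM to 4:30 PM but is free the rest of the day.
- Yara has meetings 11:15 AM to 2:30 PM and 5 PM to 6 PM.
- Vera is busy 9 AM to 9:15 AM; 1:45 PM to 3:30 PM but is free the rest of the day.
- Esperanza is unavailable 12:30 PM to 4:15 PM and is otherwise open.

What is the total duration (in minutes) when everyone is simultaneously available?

Emeka free: 09:00-11:15, 15:30-18:00.
Pita free: 09:30-14:00, 16:30-18:00 (invert busy blocks within the working day).
Yara free: 09:00-11:15, 14:30-17:00 (invert busy blocks within the working day).
Vera free: 09:15-13:45, 15:30-18:00 (invert busy blocks within the working day).
Esperanza free: 09:00-12:30, 16:15-18:00 (invert busy blocks within the working day).
Emeka ∩ Pita: 09:30-11:15, 16:30-18:00.
Emeka ∩ Pita ∩ Yara: 09:30-11:15, 16:30-17:00.
Emeka ∩ Pita ∩ Yara ∩ Vera: 09:30-11:15, 16:30-17:00.
Emeka ∩ Pita ∩ Yara ∩ Vera ∩ Esperanza: 09:30-11:15, 16:30-17:00.
Those are the intersection windows.
Summing the common windows: 105 + 30 = 135 minutes.

135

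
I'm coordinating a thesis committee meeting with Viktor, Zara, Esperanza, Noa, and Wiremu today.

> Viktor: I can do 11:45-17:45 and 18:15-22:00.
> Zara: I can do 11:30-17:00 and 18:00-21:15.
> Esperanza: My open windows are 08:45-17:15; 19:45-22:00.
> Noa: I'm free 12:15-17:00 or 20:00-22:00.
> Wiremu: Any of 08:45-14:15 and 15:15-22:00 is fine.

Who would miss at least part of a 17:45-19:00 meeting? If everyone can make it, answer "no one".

Esperanza, Noa, Viktor, Zara

Viktor: not fully free for 17:45-19:00. Zara: not fully free for 17:45-19:00. Esperanza: not fully free for 17:45-19:00. Noa: not fully free for 17:45-19:00. Wiremu: free for 17:45-19:00.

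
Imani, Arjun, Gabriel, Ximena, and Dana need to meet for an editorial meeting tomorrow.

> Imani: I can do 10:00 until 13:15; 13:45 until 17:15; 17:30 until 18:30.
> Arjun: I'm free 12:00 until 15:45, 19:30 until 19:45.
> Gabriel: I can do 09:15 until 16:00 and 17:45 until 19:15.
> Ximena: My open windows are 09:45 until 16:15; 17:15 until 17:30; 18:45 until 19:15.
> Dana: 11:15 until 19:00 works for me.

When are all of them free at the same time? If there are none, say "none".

Imani ∩ Arjun: 12:00-13:15, 13:45-15:45.
Imani ∩ Arjun ∩ Gabriel: 12:00-13:15, 13:45-15:45.
Imani ∩ Arjun ∩ Gabriel ∩ Ximena: 12:00-13:15, 13:45-15:45.
Imani ∩ Arjun ∩ Gabriel ∩ Ximena ∩ Dana: 12:00-13:15, 13:45-15:45.
Those are the intersection windows.

12:00-13:15, 13:45-15:45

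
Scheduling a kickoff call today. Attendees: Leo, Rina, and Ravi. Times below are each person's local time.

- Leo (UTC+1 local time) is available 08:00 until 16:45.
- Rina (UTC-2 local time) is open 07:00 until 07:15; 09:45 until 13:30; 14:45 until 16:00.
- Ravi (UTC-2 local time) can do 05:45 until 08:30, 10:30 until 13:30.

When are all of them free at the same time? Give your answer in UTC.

09:00-09:15, 12:30-15:30

Leo in UTC: 07:00-15:45 (subtract 1h to convert from UTC+1).
Rina in UTC: 09:00-09:15, 11:45-15:30, 16:45-18:00 (add 2h to convert from UTC-2).
Ravi in UTC: 07:45-10:30, 12:30-15:30 (add 2h to convert from UTC-2).
Leo ∩ Rina: 09:00-09:15, 11:45-15:30.
Leo ∩ Rina ∩ Ravi: 09:00-09:15, 12:30-15:30.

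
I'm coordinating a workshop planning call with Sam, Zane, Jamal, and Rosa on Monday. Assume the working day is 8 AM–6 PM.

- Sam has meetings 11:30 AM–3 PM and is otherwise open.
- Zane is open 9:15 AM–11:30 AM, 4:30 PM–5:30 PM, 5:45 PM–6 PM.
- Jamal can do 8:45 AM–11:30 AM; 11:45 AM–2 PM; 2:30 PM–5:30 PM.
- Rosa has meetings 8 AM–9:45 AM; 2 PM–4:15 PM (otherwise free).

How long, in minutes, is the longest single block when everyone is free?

Sam free: 08:00-11:30, 15:00-18:00 (invert busy blocks within the working day).
Zane free: 09:15-11:30, 16:30-17:30, 17:45-18:00.
Jamal free: 08:45-11:30, 11:45-14:00, 14:30-17:30.
Rosa free: 09:45-14:00, 16:15-18:00 (invert busy blocks within the working day).
Sam ∩ Zane: 09:15-11:30, 16:30-17:30, 17:45-18:00.
Sam ∩ Zane ∩ Jamal: 09:15-11:30, 16:30-17:30.
Sam ∩ Zane ∩ Jamal ∩ Rosa: 09:45-11:30, 16:30-17:30.
The longest is 09:45-11:30 at 105 minutes.

105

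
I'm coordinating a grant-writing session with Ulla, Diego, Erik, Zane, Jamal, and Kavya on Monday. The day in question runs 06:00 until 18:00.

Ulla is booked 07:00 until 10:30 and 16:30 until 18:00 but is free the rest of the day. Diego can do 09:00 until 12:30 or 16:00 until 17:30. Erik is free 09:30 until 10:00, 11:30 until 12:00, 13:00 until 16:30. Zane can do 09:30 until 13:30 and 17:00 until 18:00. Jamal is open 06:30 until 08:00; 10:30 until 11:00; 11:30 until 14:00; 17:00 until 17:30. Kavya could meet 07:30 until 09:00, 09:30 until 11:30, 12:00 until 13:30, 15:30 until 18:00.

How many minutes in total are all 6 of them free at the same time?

Ulla free: 06:00-07:00, 10:30-16:30 (invert busy blocks within the working day).
Diego free: 09:00-12:30, 16:00-17:30.
Erik free: 09:30-10:00, 11:30-12:00, 13:00-16:30.
Zane free: 09:30-13:30, 17:00-18:00.
Jamal free: 06:30-08:00, 10:30-11:00, 11:30-14:00, 17:00-17:30.
Kavya free: 07:30-09:00, 09:30-11:30, 12:00-13:30, 15:30-18:00.
Ulla ∩ Diego: 10:30-12:30, 16:00-16:30.
Ulla ∩ Diego ∩ Erik: 11:30-12:00, 16:00-16:30.
Ulla ∩ Diego ∩ Erik ∩ Zane: 11:30-12:00.
Ulla ∩ Diego ∩ Erik ∩ Zane ∩ Jamal: 11:30-12:00.
Ulla ∩ Diego ∩ Erik ∩ Zane ∩ Jamal ∩ Kavya: ∅.
There is no time when everyone is free.
There is no common window, so the total is 0 minutes.

0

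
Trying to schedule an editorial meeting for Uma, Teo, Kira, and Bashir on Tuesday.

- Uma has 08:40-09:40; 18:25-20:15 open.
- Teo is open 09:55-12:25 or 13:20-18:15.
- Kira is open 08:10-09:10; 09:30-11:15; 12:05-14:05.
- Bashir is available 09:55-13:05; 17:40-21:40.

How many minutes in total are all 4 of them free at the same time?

Uma ∩ Teo: ∅.
Uma ∩ Teo ∩ Kira: ∅.
Uma ∩ Teo ∩ Kira ∩ Bashir: ∅.
There is no time when everyone is free.
There is no common window, so the total is 0 minutes.

0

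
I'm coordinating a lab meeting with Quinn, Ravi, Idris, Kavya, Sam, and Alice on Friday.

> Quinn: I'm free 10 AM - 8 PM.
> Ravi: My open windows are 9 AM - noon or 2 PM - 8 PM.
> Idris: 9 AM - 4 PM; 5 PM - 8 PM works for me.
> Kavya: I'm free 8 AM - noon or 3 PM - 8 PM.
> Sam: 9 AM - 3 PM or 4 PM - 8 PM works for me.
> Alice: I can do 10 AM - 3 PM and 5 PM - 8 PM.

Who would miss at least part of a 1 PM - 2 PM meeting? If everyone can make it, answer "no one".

Quinn: free for 13:00-14:00. Ravi: not fully free for 13:00-14:00. Idris: free for 13:00-14:00. Kavya: not fully free for 13:00-14:00. Sam: free for 13:00-14:00. Alice: free for 13:00-14:00.

Kavya, Ravi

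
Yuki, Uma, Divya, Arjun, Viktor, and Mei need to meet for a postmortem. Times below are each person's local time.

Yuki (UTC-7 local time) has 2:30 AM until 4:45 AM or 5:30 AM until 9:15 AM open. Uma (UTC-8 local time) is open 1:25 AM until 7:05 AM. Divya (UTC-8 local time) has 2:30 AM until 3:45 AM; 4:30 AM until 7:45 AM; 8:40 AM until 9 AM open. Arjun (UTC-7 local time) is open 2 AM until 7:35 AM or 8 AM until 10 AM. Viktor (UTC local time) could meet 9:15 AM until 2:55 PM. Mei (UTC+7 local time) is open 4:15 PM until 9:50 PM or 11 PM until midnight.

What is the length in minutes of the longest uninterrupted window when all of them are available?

Yuki in UTC: 09:30-11:45, 12:30-16:15 (add 7h to convert from UTC-7).
Uma in UTC: 09:25-15:05 (add 8h to convert from UTC-8).
Divya in UTC: 10:30-11:45, 12:30-15:45, 16:40-17:00 (add 8h to convert from UTC-8).
Arjun in UTC: 09:00-14:35, 15:00-17:00 (add 7h to convert from UTC-7).
Viktor in UTC: 09:15-14:55.
Mei in UTC: 09:15-14:50, 16:00-17:00 (subtract 7h to convert from UTC+7).
Yuki ∩ Uma: 09:30-11:45, 12:30-15:05.
Yuki ∩ Uma ∩ Divya: 10:30-11:45, 12:30-15:05.
Yuki ∩ Uma ∩ Divya ∩ Arjun: 10:30-11:45, 12:30-14:35, 15:00-15:05.
Yuki ∩ Uma ∩ Divya ∩ Arjun ∩ Viktor: 10:30-11:45, 12:30-14:35.
Yuki ∩ Uma ∩ Divya ∩ Arjun ∩ Viktor ∩ Mei: 10:30-11:45, 12:30-14:35.
The longest is 12:30-14:35 at 125 minutes.

125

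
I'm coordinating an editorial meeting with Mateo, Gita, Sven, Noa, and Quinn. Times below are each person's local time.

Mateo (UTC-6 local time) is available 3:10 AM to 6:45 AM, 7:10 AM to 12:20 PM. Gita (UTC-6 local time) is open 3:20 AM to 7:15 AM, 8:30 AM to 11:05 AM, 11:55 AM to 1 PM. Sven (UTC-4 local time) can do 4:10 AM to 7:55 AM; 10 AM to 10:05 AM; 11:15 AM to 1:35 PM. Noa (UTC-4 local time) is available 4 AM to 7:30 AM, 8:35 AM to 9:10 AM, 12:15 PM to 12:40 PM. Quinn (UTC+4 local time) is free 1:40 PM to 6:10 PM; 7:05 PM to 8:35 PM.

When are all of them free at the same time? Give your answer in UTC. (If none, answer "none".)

Mateo in UTC: 09:10-12:45, 13:10-18:20 (add 6h to convert from UTC-6).
Gita in UTC: 09:20-13:15, 14:30-17:05, 17:55-19:00 (add 6h to convert from UTC-6).
Sven in UTC: 08:10-11:55, 14:00-14:05, 15:15-17:35 (add 4h to convert from UTC-4).
Noa in UTC: 08:00-11:30, 12:35-13:10, 16:15-16:40 (add 4h to convert from UTC-4).
Quinn in UTC: 09:40-14:10, 15:05-16:35 (subtract 4h to convert from UTC+4).
Mateo ∩ Gita: 09:20-12:45, 13:10-13:15, 14:30-17:05, 17:55-18:20.
Mateo ∩ Gita ∩ Sven: 09:20-11:55, 15:15-17:05.
Mateo ∩ Gita ∩ Sven ∩ Noa: 09:20-11:30, 16:15-16:40.
Mateo ∩ Gita ∩ Sven ∩ Noa ∩ Quinn: 09:40-11:30, 16:15-16:35.

09:40-11:30, 16:15-16:35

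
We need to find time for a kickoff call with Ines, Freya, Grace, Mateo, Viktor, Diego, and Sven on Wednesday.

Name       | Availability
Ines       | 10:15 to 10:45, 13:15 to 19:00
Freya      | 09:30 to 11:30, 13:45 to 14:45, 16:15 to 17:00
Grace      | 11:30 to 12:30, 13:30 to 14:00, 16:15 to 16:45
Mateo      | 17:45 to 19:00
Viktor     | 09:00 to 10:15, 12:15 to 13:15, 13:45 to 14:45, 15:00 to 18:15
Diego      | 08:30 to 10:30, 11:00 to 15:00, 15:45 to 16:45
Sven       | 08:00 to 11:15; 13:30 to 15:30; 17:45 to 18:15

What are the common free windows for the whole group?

Ines ∩ Freya: 10:15-10:45, 13:45-14:45, 16:15-17:00.
Ines ∩ Freya ∩ Grace: 13:45-14:00, 16:15-16:45.
Ines ∩ Freya ∩ Grace ∩ Mateo: ∅.
Ines ∩ Freya ∩ Grace ∩ Mateo ∩ Viktor: ∅.
Ines ∩ Freya ∩ Grace ∩ Mateo ∩ Viktor ∩ Diego: ∅.
Ines ∩ Freya ∩ Grace ∩ Mateo ∩ Viktor ∩ Diego ∩ Sven: ∅.
There is no time when everyone is free.

none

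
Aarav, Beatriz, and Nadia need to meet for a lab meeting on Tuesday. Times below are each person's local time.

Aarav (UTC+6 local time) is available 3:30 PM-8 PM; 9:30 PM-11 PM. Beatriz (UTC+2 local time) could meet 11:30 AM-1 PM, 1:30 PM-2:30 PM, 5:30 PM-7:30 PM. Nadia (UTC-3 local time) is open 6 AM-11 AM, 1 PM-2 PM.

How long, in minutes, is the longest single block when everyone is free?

Aarav in UTC: 09:30-14:00, 15:30-17:00 (subtract 6h to convert from UTC+6).
Beatriz in UTC: 09:30-11:00, 11:30-12:30, 15:30-17:30 (subtract 2h to convert from UTC+2).
Nadia in UTC: 09:00-14:00, 16:00-17:00 (add 3h to convert from UTC-3).
Aarav ∩ Beatriz: 09:30-11:00, 11:30-12:30, 15:30-17:00.
Aarav ∩ Beatriz ∩ Nadia: 09:30-11:00, 11:30-12:30, 16:00-17:00.
The longest is 09:30-11:00 at 90 minutes.

90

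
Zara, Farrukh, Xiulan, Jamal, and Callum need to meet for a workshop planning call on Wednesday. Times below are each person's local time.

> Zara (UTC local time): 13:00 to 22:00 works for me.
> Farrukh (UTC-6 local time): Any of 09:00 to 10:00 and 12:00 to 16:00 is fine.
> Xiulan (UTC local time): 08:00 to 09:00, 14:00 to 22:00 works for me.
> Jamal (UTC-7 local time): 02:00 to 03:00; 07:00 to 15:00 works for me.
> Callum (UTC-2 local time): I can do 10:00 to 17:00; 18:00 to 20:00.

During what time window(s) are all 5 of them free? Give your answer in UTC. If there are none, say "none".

Zara in UTC: 13:00-22:00.
Farrukh in UTC: 15:00-16:00, 18:00-22:00 (add 6h to convert from UTC-6).
Xiulan in UTC: 08:00-09:00, 14:00-22:00.
Jamal in UTC: 09:00-10:00, 14:00-22:00 (add 7h to convert from UTC-7).
Callum in UTC: 12:00-19:00, 20:00-22:00 (add 2h to convert from UTC-2).
Zara ∩ Farrukh: 15:00-16:00, 18:00-22:00.
Zara ∩ Farrukh ∩ Xiulan: 15:00-16:00, 18:00-22:00.
Zara ∩ Farrukh ∩ Xiulan ∩ Jamal: 15:00-16:00, 18:00-22:00.
Zara ∩ Farrukh ∩ Xiulan ∩ Jamal ∩ Callum: 15:00-16:00, 18:00-19:00, 20:00-22:00.

15:00-16:00, 18:00-19:00, 20:00-22:00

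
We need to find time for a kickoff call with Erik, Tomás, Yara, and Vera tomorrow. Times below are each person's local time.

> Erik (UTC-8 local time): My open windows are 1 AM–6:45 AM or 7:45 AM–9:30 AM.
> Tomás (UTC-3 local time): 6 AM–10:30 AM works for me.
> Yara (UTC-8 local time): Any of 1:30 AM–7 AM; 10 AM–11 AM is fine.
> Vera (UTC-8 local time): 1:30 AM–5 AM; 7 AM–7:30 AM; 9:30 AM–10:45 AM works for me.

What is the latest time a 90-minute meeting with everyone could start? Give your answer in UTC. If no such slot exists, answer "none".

11:30

Erik in UTC: 09:00-14:45, 15:45-17:30 (add 8h to convert from UTC-8).
Tomás in UTC: 09:00-13:30 (add 3h to convert from UTC-3).
Yara in UTC: 09:30-15:00, 18:00-19:00 (add 8h to convert from UTC-8).
Vera in UTC: 09:30-13:00, 15:00-15:30, 17:30-18:45 (add 8h to convert from UTC-8).
Erik ∩ Tomás: 09:00-13:30.
Erik ∩ Tomás ∩ Yara: 09:30-13:30.
Erik ∩ Tomás ∩ Yara ∩ Vera: 09:30-13:00.
So the common availability across everyone is 09:30-13:00.
The last common window of at least 90 minutes is 09:30-13:00; a 90-minute meeting can start as late as 11:30 and still end by 13:00.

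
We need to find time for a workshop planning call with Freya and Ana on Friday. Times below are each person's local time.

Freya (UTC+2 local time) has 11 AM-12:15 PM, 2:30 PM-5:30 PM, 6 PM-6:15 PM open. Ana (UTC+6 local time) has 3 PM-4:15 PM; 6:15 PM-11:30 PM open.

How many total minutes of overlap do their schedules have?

270

Freya in UTC: 09:00-10:15, 12:30-15:30, 16:00-16:15 (subtract 2h to convert from UTC+2).
Ana in UTC: 09:00-10:15, 12:15-17:30 (subtract 6h to convert from UTC+6).
Freya ∩ Ana: 09:00-10:15, 12:30-15:30, 16:00-16:15.
Those are the intersection windows.
Summing the common windows: 75 + 180 + 15 = 270 minutes.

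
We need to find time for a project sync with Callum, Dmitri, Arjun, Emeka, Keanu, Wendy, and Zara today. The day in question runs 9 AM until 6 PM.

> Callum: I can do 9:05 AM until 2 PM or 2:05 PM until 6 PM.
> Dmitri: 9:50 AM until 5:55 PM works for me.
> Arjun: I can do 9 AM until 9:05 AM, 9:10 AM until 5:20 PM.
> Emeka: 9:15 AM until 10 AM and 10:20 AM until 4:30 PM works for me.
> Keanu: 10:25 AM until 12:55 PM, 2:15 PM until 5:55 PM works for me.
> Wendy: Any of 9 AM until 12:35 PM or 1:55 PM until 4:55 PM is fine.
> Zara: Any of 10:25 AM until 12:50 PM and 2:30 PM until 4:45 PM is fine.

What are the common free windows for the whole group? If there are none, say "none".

Callum ∩ Dmitri: 09:50-14:00, 14:05-17:55.
Callum ∩ Dmitri ∩ Arjun: 09:50-14:00, 14:05-17:20.
Callum ∩ Dmitri ∩ Arjun ∩ Emeka: 09:50-10:00, 10:20-14:00, 14:05-16:30.
Callum ∩ Dmitri ∩ Arjun ∩ Emeka ∩ Keanu: 10:25-12:55, 14:15-16:30.
Callum ∩ Dmitri ∩ Arjun ∩ Emeka ∩ Keanu ∩ Wendy: 10:25-12:35, 14:15-16:30.
Callum ∩ Dmitri ∩ Arjun ∩ Emeka ∩ Keanu ∩ Wendy ∩ Zara: 10:25-12:35, 14:30-16:30.

10:25-12:35, 14:30-16:30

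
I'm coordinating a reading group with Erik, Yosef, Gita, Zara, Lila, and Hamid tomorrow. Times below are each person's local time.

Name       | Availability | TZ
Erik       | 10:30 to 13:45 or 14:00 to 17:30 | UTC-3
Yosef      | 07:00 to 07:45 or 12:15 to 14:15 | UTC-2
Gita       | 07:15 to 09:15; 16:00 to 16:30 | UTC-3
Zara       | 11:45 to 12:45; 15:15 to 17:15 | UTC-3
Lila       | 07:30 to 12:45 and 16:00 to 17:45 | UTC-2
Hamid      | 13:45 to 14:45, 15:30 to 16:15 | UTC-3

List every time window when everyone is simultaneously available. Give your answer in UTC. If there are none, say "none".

Erik in UTC: 13:30-16:45, 17:00-20:30 (add 3h to convert from UTC-3).
Yosef in UTC: 09:00-09:45, 14:15-16:15 (add 2h to convert from UTC-2).
Gita in UTC: 10:15-12:15, 19:00-19:30 (add 3h to convert from UTC-3).
Zara in UTC: 14:45-15:45, 18:15-20:15 (add 3h to convert from UTC-3).
Lila in UTC: 09:30-14:45, 18:00-19:45 (add 2h to convert from UTC-2).
Hamid in UTC: 16:45-17:45, 18:30-19:15 (add 3h to convert from UTC-3).
Erik ∩ Yosef: 14:15-16:15.
Erik ∩ Yosef ∩ Gita: ∅.
Erik ∩ Yosef ∩ Gita ∩ Zara: ∅.
Erik ∩ Yosef ∩ Gita ∩ Zara ∩ Lila: ∅.
Erik ∩ Yosef ∩ Gita ∩ Zara ∩ Lila ∩ Hamid: ∅.
There is no time when everyone is free.

none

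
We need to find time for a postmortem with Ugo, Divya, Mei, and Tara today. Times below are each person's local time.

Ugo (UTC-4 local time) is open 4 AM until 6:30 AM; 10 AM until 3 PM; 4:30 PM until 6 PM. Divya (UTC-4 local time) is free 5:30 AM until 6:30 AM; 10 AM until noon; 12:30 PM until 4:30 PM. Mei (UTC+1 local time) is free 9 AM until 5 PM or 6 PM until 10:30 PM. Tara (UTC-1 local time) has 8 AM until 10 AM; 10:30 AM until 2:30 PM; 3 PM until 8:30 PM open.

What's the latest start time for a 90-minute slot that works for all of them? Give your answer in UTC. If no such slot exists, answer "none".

Ugo in UTC: 08:00-10:30, 14:00-19:00, 20:30-22:00 (add 4h to convert from UTC-4).
Divya in UTC: 09:30-10:30, 14:00-16:00, 16:30-20:30 (add 4h to convert from UTC-4).
Mei in UTC: 08:00-16:00, 17:00-21:30 (subtract 1h to convert from UTC+1).
Tara in UTC: 09:00-11:00, 11:30-15:30, 16:00-21:30 (add 1h to convert from UTC-1).
Ugo ∩ Divya: 09:30-10:30, 14:00-16:00, 16:30-19:00.
Ugo ∩ Divya ∩ Mei: 09:30-10:30, 14:00-16:00, 17:00-19:00.
Ugo ∩ Divya ∩ Mei ∩ Tara: 09:30-10:30, 14:00-15:30, 17:00-19:00.
So the common availability across everyone is 09:30-10:30, 14:00-15:30, 17:00-19:00.
The last common window of at least 90 minutes is 17:00-19:00; a 90-minute meeting can start as late as 17:30 and still end by 19:00.

17:30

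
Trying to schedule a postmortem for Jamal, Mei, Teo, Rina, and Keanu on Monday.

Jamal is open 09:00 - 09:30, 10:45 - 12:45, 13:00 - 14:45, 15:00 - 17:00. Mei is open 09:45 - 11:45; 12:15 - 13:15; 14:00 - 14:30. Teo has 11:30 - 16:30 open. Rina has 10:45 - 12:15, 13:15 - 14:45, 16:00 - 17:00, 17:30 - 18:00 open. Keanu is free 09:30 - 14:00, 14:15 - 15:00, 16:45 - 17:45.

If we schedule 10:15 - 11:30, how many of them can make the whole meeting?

Mei and Keanu can make the full 10:15-11:30 slot — that's 2.

2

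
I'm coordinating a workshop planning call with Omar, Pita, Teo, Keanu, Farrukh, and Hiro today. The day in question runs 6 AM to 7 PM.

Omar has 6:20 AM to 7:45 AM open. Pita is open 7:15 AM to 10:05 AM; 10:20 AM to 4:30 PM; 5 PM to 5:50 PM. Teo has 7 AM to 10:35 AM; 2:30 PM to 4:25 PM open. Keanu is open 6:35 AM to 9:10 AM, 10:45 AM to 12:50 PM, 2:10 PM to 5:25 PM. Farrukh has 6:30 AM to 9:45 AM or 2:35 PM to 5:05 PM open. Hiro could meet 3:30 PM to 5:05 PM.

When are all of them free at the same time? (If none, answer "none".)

none

Omar ∩ Pita: 07:15-07:45.
Omar ∩ Pita ∩ Teo: 07:15-07:45.
Omar ∩ Pita ∩ Teo ∩ Keanu: 07:15-07:45.
Omar ∩ Pita ∩ Teo ∩ Keanu ∩ Farrukh: 07:15-07:45.
Omar ∩ Pita ∩ Teo ∩ Keanu ∩ Farrukh ∩ Hiro: ∅.
There is no time when everyone is free.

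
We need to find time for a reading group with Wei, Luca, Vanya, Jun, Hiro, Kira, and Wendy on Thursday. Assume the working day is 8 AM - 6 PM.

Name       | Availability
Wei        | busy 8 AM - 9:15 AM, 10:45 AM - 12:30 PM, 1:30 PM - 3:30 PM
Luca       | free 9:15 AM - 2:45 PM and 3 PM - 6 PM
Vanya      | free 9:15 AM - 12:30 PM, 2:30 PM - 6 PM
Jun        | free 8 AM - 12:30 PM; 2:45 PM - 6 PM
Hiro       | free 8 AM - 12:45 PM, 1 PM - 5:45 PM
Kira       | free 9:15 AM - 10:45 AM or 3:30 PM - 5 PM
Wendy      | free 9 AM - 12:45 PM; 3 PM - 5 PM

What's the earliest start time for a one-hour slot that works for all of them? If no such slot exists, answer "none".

Wei free: 09:15-10:45, 12:30-13:30, 15:30-18:00 (invert busy blocks within the working day).
Luca free: 09:15-14:45, 15:00-18:00.
Vanya free: 09:15-12:30, 14:30-18:00.
Jun free: 08:00-12:30, 14:45-18:00.
Hiro free: 08:00-12:45, 13:00-17:45.
Kira free: 09:15-10:45, 15:30-17:00.
Wendy free: 09:00-12:45, 15:00-17:00.
Wei ∩ Luca: 09:15-10:45, 12:30-13:30, 15:30-18:00.
Wei ∩ Luca ∩ Vanya: 09:15-10:45, 15:30-18:00.
Wei ∩ Luca ∩ Vanya ∩ Jun: 09:15-10:45, 15:30-18:00.
Wei ∩ Luca ∩ Vanya ∩ Jun ∩ Hiro: 09:15-10:45, 15:30-17:45.
Wei ∩ Luca ∩ Vanya ∩ Jun ∩ Hiro ∩ Kira: 09:15-10:45, 15:30-17:00.
Wei ∩ Luca ∩ Vanya ∩ Jun ∩ Hiro ∩ Kira ∩ Wendy: 09:15-10:45, 15:30-17:00.
The first common window of at least 60 minutes is 09:15-10:45, so the earliest start is 09:15.

09:15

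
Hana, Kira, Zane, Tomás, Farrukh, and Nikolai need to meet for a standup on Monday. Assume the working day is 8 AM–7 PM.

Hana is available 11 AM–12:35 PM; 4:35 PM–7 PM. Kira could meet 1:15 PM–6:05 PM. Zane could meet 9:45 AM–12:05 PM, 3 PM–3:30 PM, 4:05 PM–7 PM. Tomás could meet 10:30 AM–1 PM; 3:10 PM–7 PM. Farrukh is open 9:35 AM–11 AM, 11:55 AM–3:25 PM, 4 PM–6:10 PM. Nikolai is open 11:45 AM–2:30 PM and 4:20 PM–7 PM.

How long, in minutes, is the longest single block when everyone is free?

Hana ∩ Kira: 16:35-18:05.
Hana ∩ Kira ∩ Zane: 16:35-18:05.
Hana ∩ Kira ∩ Zane ∩ Tomás: 16:35-18:05.
Hana ∩ Kira ∩ Zane ∩ Tomás ∩ Farrukh: 16:35-18:05.
Hana ∩ Kira ∩ Zane ∩ Tomás ∩ Farrukh ∩ Nikolai: 16:35-18:05.
The longest is 16:35-18:05 at 90 minutes.

90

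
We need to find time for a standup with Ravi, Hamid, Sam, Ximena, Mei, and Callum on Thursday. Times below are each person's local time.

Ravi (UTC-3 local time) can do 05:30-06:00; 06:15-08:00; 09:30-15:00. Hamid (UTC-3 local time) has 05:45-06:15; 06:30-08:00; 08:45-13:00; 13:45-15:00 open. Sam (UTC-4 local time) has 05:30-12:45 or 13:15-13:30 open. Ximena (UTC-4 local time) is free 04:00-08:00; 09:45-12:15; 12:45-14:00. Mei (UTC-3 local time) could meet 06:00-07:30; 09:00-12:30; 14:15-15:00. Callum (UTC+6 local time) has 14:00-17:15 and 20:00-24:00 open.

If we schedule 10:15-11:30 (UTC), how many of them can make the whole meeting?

2

Ravi in UTC: 08:30-09:00, 09:15-11:00, 12:30-18:00 (add 3h to convert from UTC-3).
Hamid in UTC: 08:45-09:15, 09:30-11:00, 11:45-16:00, 16:45-18:00 (add 3h to convert from UTC-3).
Sam in UTC: 09:30-16:45, 17:15-17:30 (add 4h to convert from UTC-4).
Ximena in UTC: 08:00-12:00, 13:45-16:15, 16:45-18:00 (add 4h to convert from UTC-4).
Mei in UTC: 09:00-10:30, 12:00-15:30, 17:15-18:00 (add 3h to convert from UTC-3).
Callum in UTC: 08:00-11:15, 14:00-18:00 (subtract 6h to convert from UTC+6).
Sam and Ximena can make the full 10:15-11:30 slot — that's 2.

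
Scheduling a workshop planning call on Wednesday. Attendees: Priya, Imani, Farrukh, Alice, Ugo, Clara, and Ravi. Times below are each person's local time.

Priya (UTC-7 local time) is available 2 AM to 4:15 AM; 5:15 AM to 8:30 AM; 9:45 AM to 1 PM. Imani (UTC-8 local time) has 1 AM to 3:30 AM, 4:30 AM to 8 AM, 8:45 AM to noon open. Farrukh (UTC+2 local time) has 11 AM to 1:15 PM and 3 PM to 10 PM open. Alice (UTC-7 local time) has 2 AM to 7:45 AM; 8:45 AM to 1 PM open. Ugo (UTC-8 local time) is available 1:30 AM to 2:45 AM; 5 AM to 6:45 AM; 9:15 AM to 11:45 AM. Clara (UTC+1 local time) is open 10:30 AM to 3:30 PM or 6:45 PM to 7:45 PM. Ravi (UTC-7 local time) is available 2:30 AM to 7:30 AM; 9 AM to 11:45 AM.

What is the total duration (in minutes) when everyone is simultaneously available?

Priya in UTC: 09:00-11:15, 12:15-15:30, 16:45-20:00 (add 7h to convert from UTC-7).
Imani in UTC: 09:00-11:30, 12:30-16:00, 16:45-20:00 (add 8h to convert from UTC-8).
Farrukh in UTC: 09:00-11:15, 13:00-20:00 (subtract 2h to convert from UTC+2).
Alice in UTC: 09:00-14:45, 15:45-20:00 (add 7h to convert from UTC-7).
Ugo in UTC: 09:30-10:45, 13:00-14:45, 17:15-19:45 (add 8h to convert from UTC-8).
Clara in UTC: 09:30-14:30, 17:45-18:45 (subtract 1h to convert from UTC+1).
Ravi in UTC: 09:30-14:30, 16:00-18:45 (add 7h to convert from UTC-7).
Priya ∩ Imani: 09:00-11:15, 12:30-15:30, 16:45-20:00.
Priya ∩ Imani ∩ Farrukh: 09:00-11:15, 13:00-15:30, 16:45-20:00.
Priya ∩ Imani ∩ Farrukh ∩ Alice: 09:00-11:15, 13:00-14:45, 16:45-20:00.
Priya ∩ Imani ∩ Farrukh ∩ Alice ∩ Ugo: 09:30-10:45, 13:00-14:45, 17:15-19:45.
Priya ∩ Imani ∩ Farrukh ∩ Alice ∩ Ugo ∩ Clara: 09:30-10:45, 13:00-14:30, 17:45-18:45.
Priya ∩ Imani ∩ Farrukh ∩ Alice ∩ Ugo ∩ Clara ∩ Ravi: 09:30-10:45, 13:00-14:30, 17:45-18:45.
Summing the common windows: 75 + 90 + 60 = 225 minutes.

225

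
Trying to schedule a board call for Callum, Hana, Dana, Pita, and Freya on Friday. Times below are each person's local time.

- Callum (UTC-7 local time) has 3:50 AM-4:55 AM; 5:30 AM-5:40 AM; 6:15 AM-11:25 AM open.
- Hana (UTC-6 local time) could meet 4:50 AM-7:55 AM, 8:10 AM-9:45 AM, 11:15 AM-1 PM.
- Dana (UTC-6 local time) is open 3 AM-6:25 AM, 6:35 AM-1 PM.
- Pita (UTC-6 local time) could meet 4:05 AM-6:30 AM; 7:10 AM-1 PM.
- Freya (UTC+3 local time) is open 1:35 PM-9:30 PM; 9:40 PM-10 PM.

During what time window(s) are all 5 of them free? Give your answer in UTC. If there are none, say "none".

Callum in UTC: 10:50-11:55, 12:30-12:40, 13:15-18:25 (add 7h to convert from UTC-7).
Hana in UTC: 10:50-13:55, 14:10-15:45, 17:15-19:00 (add 6h to convert from UTC-6).
Dana in UTC: 09:00-12:25, 12:35-19:00 (add 6h to convert from UTC-6).
Pita in UTC: 10:05-12:30, 13:10-19:00 (add 6h to convert from UTC-6).
Freya in UTC: 10:35-18:30, 18:40-19:00 (subtract 3h to convert from UTC+3).
Callum ∩ Hana: 10:50-11:55, 12:30-12:40, 13:15-13:55, 14:10-15:45, 17:15-18:25.
Callum ∩ Hana ∩ Dana: 10:50-11:55, 12:35-12:40, 13:15-13:55, 14:10-15:45, 17:15-18:25.
Callum ∩ Hana ∩ Dana ∩ Pita: 10:50-11:55, 13:15-13:55, 14:10-15:45, 17:15-18:25.
Callum ∩ Hana ∩ Dana ∩ Pita ∩ Freya: 10:50-11:55, 13:15-13:55, 14:10-15:45, 17:15-18:25.

10:50-11:55, 13:15-13:55, 14:10-15:45, 17:15-18:25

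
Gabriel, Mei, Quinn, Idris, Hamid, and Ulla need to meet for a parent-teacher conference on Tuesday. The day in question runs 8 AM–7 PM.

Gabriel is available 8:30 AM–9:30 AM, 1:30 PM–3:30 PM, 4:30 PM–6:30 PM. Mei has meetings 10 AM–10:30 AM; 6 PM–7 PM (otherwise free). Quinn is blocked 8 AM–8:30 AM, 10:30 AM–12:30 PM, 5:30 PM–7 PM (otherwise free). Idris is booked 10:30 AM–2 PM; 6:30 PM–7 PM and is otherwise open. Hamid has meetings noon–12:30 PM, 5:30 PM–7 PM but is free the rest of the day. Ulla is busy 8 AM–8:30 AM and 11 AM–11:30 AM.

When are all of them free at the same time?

Gabriel free: 08:30-09:30, 13:30-15:30, 16:30-18:30.
Mei free: 08:00-10:00, 10:30-18:00 (invert busy blocks within the working day).
Quinn free: 08:30-10:30, 12:30-17:30 (invert busy blocks within the working day).
Idris free: 08:00-10:30, 14:00-18:30 (invert busy blocks within the working day).
Hamid free: 08:00-12:00, 12:30-17:30 (invert busy blocks within the working day).
Ulla free: 08:30-11:00, 11:30-19:00 (invert busy blocks within the working day).
Gabriel ∩ Mei: 08:30-09:30, 13:30-15:30, 16:30-18:00.
Gabriel ∩ Mei ∩ Quinn: 08:30-09:30, 13:30-15:30, 16:30-17:30.
Gabriel ∩ Mei ∩ Quinn ∩ Idris: 08:30-09:30, 14:00-15:30, 16:30-17:30.
Gabriel ∩ Mei ∩ Quinn ∩ Idris ∩ Hamid: 08:30-09:30, 14:00-15:30, 16:30-17:30.
Gabriel ∩ Mei ∩ Quinn ∩ Idris ∩ Hamid ∩ Ulla: 08:30-09:30, 14:00-15:30, 16:30-17:30.

08:30-09:30, 14:00-15:30, 16:30-17:30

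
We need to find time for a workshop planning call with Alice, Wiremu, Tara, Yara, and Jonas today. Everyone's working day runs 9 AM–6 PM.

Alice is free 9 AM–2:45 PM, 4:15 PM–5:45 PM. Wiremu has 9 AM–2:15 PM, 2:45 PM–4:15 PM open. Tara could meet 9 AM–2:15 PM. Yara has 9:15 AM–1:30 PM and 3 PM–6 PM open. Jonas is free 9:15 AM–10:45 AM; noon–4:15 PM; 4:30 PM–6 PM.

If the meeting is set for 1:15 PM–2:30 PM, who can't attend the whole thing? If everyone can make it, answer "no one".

Alice: free for 13:15-14:30. Wiremu: not fully free for 13:15-14:30. Tara: not fully free for 13:15-14:30. Yara: not fully free for 13:15-14:30. Jonas: free for 13:15-14:30.

Tara, Wiremu, Yara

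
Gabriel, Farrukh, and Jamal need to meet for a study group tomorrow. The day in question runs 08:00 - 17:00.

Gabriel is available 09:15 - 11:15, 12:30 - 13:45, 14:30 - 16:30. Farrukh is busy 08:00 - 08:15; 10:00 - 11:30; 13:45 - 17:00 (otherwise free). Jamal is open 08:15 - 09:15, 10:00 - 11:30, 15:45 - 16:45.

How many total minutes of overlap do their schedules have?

Gabriel free: 09:15-11:15, 12:30-13:45, 14:30-16:30.
Farrukh free: 08:15-10:00, 11:30-13:45 (invert busy blocks within the working day).
Jamal free: 08:15-09:15, 10:00-11:30, 15:45-16:45.
Gabriel ∩ Farrukh: 09:15-10:00, 12:30-13:45.
Gabriel ∩ Farrukh ∩ Jamal: ∅.
There is no time when everyone is free.
There is no common window, so the total is 0 minutes.

0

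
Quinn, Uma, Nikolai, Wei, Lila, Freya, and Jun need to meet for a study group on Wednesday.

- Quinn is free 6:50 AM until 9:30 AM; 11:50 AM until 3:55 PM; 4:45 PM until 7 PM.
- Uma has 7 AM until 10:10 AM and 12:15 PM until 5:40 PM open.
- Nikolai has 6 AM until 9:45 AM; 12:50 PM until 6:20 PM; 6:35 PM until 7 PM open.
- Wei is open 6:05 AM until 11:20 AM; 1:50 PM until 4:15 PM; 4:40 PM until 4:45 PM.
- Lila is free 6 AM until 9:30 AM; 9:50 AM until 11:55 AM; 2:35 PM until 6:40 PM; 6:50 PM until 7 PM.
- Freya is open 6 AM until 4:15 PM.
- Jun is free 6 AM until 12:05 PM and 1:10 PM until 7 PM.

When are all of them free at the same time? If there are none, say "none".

07:00-09:30, 14:35-15:55

Quinn ∩ Uma: 07:00-09:30, 12:15-15:55, 16:45-17:40.
Quinn ∩ Uma ∩ Nikolai: 07:00-09:30, 12:50-15:55, 16:45-17:40.
Quinn ∩ Uma ∩ Nikolai ∩ Wei: 07:00-09:30, 13:50-15:55.
Quinn ∩ Uma ∩ Nikolai ∩ Wei ∩ Lila: 07:00-09:30, 14:35-15:55.
Quinn ∩ Uma ∩ Nikolai ∩ Wei ∩ Lila ∩ Freya: 07:00-09:30, 14:35-15:55.
Quinn ∩ Uma ∩ Nikolai ∩ Wei ∩ Lila ∩ Freya ∩ Jun: 07:00-09:30, 14:35-15:55.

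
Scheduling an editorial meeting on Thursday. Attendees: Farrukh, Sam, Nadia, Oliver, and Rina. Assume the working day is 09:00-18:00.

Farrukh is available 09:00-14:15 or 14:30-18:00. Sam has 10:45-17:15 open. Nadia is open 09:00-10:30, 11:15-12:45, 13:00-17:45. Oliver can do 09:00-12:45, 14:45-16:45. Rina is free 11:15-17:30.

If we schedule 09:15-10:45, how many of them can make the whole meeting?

Farrukh and Oliver can make the full 09:15-10:45 slot — that's 2.

2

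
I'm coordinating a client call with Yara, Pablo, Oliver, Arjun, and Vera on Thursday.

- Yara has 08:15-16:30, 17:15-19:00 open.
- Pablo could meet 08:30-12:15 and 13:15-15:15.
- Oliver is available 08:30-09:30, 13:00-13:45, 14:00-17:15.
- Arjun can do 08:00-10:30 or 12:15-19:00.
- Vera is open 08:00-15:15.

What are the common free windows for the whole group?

Yara ∩ Pablo: 08:30-12:15, 13:15-15:15.
Yara ∩ Pablo ∩ Oliver: 08:30-09:30, 13:15-13:45, 14:00-15:15.
Yara ∩ Pablo ∩ Oliver ∩ Arjun: 08:30-09:30, 13:15-13:45, 14:00-15:15.
Yara ∩ Pablo ∩ Oliver ∩ Arjun ∩ Vera: 08:30-09:30, 13:15-13:45, 14:00-15:15.

08:30-09:30, 13:15-13:45, 14:00-15:15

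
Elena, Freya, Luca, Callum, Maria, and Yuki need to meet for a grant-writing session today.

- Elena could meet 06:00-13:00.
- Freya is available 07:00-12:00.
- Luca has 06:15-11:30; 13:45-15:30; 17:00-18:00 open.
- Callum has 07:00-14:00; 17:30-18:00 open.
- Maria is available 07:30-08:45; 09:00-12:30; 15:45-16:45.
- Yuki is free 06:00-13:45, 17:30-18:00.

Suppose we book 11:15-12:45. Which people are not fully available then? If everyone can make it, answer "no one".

Elena: free for 11:15-12:45. Freya: not fully free for 11:15-12:45. Luca: not fully free for 11:15-12:45. Callum: free for 11:15-12:45. Maria: not fully free for 11:15-12:45. Yuki: free for 11:15-12:45.

Freya, Luca, Maria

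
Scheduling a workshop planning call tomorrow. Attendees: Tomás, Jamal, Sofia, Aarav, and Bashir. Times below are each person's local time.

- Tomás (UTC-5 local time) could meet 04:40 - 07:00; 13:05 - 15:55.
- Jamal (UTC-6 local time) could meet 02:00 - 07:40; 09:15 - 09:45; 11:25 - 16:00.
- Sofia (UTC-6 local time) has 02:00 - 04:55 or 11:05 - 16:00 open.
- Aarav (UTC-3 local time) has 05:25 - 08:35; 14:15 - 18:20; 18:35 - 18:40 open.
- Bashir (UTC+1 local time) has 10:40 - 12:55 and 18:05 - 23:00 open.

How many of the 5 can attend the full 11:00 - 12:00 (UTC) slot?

2

Tomás in UTC: 09:40-12:00, 18:05-20:55 (add 5h to convert from UTC-5).
Jamal in UTC: 08:00-13:40, 15:15-15:45, 17:25-22:00 (add 6h to convert from UTC-6).
Sofia in UTC: 08:00-10:55, 17:05-22:00 (add 6h to convert from UTC-6).
Aarav in UTC: 08:25-11:35, 17:15-21:20, 21:35-21:40 (add 3h to convert from UTC-3).
Bashir in UTC: 09:40-11:55, 17:05-22:00 (subtract 1h to convert from UTC+1).
Tomás and Jamal can make the full 11:00-12:00 slot — that's 2.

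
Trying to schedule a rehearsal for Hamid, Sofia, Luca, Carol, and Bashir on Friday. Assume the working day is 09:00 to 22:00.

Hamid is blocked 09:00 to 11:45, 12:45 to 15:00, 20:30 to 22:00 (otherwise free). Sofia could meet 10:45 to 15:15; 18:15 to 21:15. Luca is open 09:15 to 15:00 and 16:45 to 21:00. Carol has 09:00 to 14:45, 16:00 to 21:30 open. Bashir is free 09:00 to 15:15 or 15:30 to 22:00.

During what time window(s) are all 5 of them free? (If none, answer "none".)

11:45-12:45, 18:15-20:30

Hamid free: 11:45-12:45, 15:00-20:30 (invert busy blocks within the working day).
Sofia free: 10:45-15:15, 18:15-21:15.
Luca free: 09:15-15:00, 16:45-21:00.
Carol free: 09:00-14:45, 16:00-21:30.
Bashir free: 09:00-15:15, 15:30-22:00.
Hamid ∩ Sofia: 11:45-12:45, 15:00-15:15, 18:15-20:30.
Hamid ∩ Sofia ∩ Luca: 11:45-12:45, 18:15-20:30.
Hamid ∩ Sofia ∩ Luca ∩ Carol: 11:45-12:45, 18:15-20:30.
Hamid ∩ Sofia ∩ Luca ∩ Carol ∩ Bashir: 11:45-12:45, 18:15-20:30.
So the common availability across everyone is 11:45-12:45, 18:15-20:30.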